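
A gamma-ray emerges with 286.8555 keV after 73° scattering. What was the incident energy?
475.9000 keV

Convert final energy to wavelength (hc ≈ 1239.842 keV·pm):
λ' = hc/E' = 1239.842 / 286.8555 = 4.3222 pm

Calculate the Compton shift:
Δλ = λ_C(1 - cos(73°))
Δλ = 2.4263 × (1 - cos(73°))
Δλ = 1.7169 pm

Initial wavelength:
λ = λ' - Δλ = 4.3222 - 1.7169 = 2.6053 pm

Initial energy:
E = hc/λ = 1239.842 / 2.6053 = 475.9000 keV

(Intermediate values are shown rounded; full precision is carried through to the final answer.)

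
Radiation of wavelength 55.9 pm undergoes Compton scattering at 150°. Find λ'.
60.4276 pm

Using the Compton formula: λ' = λ + λ_C(1 − cos θ)

For θ = 150°, cos θ = -√3/2 (exact) ≈ -0.8660, so:
1 − cos 150° = 1 − (-√3/2) ≈ 1.8660

Δλ = λ_C × 1.8660 = 2.4263 × 1.8660 = 4.5276 pm

λ' = 55.9 + 4.5276 = 60.4276 pm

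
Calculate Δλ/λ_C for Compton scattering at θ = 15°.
0.0341 λ_C

The Compton shift formula is:
Δλ = λ_C(1 - cos θ)

Dividing both sides by λ_C:
Δλ/λ_C = 1 - cos θ

For θ = 15°:
Δλ/λ_C = 1 - cos(15°)
Δλ/λ_C = 1 - 0.9659
Δλ/λ_C = 0.0341

This means the shift is 0.0341 × λ_C = 0.0827 pm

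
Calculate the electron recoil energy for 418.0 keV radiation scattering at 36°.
56.4787 keV

By energy conservation: K_e = E_initial - E_final

First find the scattered photon energy:
Initial wavelength: λ = hc/E = 2.9661 pm
Compton shift: Δλ = λ_C(1 - cos(36°)) = 0.4634 pm
Final wavelength: λ' = 2.9661 + 0.4634 = 3.4295 pm
Final photon energy: E' = hc/λ' = 361.5213 keV

Electron kinetic energy:
K_e = E - E' = 418.0000 - 361.5213 = 56.4787 keV

(Intermediate values are shown rounded; full precision is carried through to the final answer.)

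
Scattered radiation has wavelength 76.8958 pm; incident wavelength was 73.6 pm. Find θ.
111.00°

First find the wavelength shift:
Δλ = λ' - λ = 76.8958 - 73.6 = 3.2958 pm

Using Δλ = λ_C(1 - cos θ), with λ_C = h/(m_e·c) ≈ 2.42631024 pm:
cos θ = 1 - Δλ/λ_C
cos θ = 1 - 3.2958/2.42631024
cos θ = -0.358359

θ = arccos(-0.358359)
θ = 111.00°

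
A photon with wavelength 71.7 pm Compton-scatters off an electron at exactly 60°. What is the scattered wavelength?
72.9132 pm

Using the Compton formula: λ' = λ + λ_C(1 − cos θ)

For θ = 60°, cos θ = 1/2 (exact) = 0.5000, so:
1 − cos 60° = 1 − (1/2) = 0.5000

Δλ = λ_C × 0.5000 = 2.4263 × 0.5000 = 1.2132 pm

λ' = 71.7 + 1.2132 = 72.9132 pm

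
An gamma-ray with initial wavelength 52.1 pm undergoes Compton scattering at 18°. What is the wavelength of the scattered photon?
52.2188 pm

Using the Compton scattering formula:
λ' = λ + Δλ = λ + λ_C(1 - cos θ)

Given:
- Initial wavelength λ = 52.1 pm
- Scattering angle θ = 18°
- Compton wavelength λ_C ≈ 2.4263 pm

Calculate the shift:
Δλ = 2.4263 × (1 - cos(18°))
Δλ = 2.4263 × 0.0489
Δλ = 0.1188 pm

Final wavelength:
λ' = 52.1 + 0.1188 = 52.2188 pm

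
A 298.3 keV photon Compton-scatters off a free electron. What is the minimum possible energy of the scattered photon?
137.6229 keV (at θ = 180°)

The scattered photon has minimum energy when its wavelength is maximum, i.e., when the Compton shift Δλ = λ_C(1 − cos θ) is maximum. This occurs at θ = 180° (backscattering), giving Δλ_max = 2λ_C = 4.8526 pm.

Initial wavelength: λ₀ = hc/E₀ = 4.1564 pm
Maximum final wavelength: λ'_max = λ₀ + 2λ_C = 4.1564 + 4.8526 = 9.0090 pm
Minimum final energy: E'_min = hc/λ'_max = 137.6229 keV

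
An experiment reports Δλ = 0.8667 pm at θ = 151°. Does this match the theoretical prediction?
No, inconsistent

Calculate the expected shift for θ = 151°:

Δλ_expected = λ_C(1 - cos(151°))
Δλ_expected = 2.4263 × (1 - cos(151°))
Δλ_expected = 2.4263 × 1.8746
Δλ_expected = 4.5484 pm

Given shift: 0.8667 pm
Expected shift: 4.5484 pm
Difference: 3.6817 pm

The values do not match. The given shift corresponds to θ ≈ 50.0°, not 151°.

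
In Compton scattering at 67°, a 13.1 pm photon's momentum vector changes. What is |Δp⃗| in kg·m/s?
5.3176e-23 kg·m/s

Photon momentum magnitude is p = h/λ.

Initial momentum:
p₀ = h/λ = 6.6261e-34/1.3100e-11 = 5.0581e-23 kg·m/s

After scattering:
λ' = λ + Δλ = 13.1 + 1.4783 = 14.5783 pm
p' = h/λ' = 6.6261e-34/1.4578e-11 = 4.5452e-23 kg·m/s

Momentum is a vector; the scattered photon's direction makes angle θ = 67° with the incident direction. The magnitude of the vector change Δp⃗ = p⃗₀ − p⃗' is found from the law of cosines:
|Δp⃗|² = p₀² + p'² − 2p₀p'cos θ
|Δp⃗|² = (5.0581e-23)² + (4.5452e-23)² − 2·5.0581e-23·4.5452e-23·cos(67°)
|Δp⃗| = 5.3176e-23 kg·m/s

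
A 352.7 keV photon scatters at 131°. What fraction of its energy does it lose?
0.5334 (or 53.34%)

Calculate initial and final photon energies:

Initial: E₀ = 352.7 keV → λ₀ = 3.5153 pm
Compton shift: Δλ = 4.0181 pm
Final wavelength: λ' = 7.5334 pm
Final energy: E' = 164.5793 keV

Fractional energy loss:
(E₀ - E')/E₀ = (352.7000 - 164.5793)/352.7000
= 188.1207/352.7000
= 0.5334
= 53.34%

(Intermediate values are shown rounded; full precision is carried through to the final answer.)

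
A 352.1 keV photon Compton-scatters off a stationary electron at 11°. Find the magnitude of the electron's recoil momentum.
3.5922e-23 kg·m/s

The electron is initially at rest, so by conservation of momentum:
p⃗_e = p⃗₀ − p⃗'  (incident photon momentum minus scattered photon momentum)

Photon momentum magnitudes (p = h/λ = E/c):
λ₀ = hc/E₀ = 3.5213 pm → p₀ = h/λ₀ = 1.8817e-22 kg·m/s
Δλ = λ_C(1 − cos 11°) = 0.0446 pm
λ' = 3.5659 pm → p' = h/λ' = 1.8582e-22 kg·m/s

The scattered photon makes angle θ = 11° with the incident direction, so by the law of cosines:
|p⃗_e|² = p₀² + p'² − 2p₀p'cos θ
|p⃗_e|² = (1.8817e-22)² + (1.8582e-22)² − 2·1.8817e-22·1.8582e-22·cos(11°)
|p⃗_e| = 3.5922e-23 kg·m/s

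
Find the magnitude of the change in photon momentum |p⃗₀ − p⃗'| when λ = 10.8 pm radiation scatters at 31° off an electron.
3.2334e-23 kg·m/s

Photon momentum magnitude is p = h/λ.

Initial momentum:
p₀ = h/λ = 6.6261e-34/1.0800e-11 = 6.1353e-23 kg·m/s

After scattering:
λ' = λ + Δλ = 10.8 + 0.3466 = 11.1466 pm
p' = h/λ' = 6.6261e-34/1.1147e-11 = 5.9445e-23 kg·m/s

Momentum is a vector; the scattered photon's direction makes angle θ = 31° with the incident direction. The magnitude of the vector change Δp⃗ = p⃗₀ − p⃗' is found from the law of cosines:
|Δp⃗|² = p₀² + p'² − 2p₀p'cos θ
|Δp⃗|² = (6.1353e-23)² + (5.9445e-23)² − 2·6.1353e-23·5.9445e-23·cos(31°)
|Δp⃗| = 3.2334e-23 kg·m/s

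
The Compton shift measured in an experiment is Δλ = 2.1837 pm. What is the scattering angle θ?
84.26°

From the Compton formula Δλ = λ_C(1 - cos θ), we can solve for θ:

cos θ = 1 - Δλ/λ_C

Given:
- Δλ = 2.1837 pm
- λ_C = h/(m_e·c) ≈ 2.42631024 pm

cos θ = 1 - 2.1837/2.42631024
cos θ = 1 - 0.900009
cos θ = 0.099991

θ = arccos(0.099991)
θ = 84.26°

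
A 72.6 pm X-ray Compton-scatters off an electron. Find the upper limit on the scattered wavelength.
77.4526 pm (at θ = 180°)

The Compton shift is Δλ = λ_C(1 − cos θ).

Since cos θ ranges from −1 to 1, the factor (1 − cos θ) ranges from 0 to 2; the maximum shift occurs at θ = 180° (backscattering):
Δλ_max = 2λ_C = 2 × 2.4263 pm = 4.8526 pm

Maximum scattered wavelength:
λ'_max = λ₀ + Δλ_max = 72.6 + 4.8526 = 77.4526 pm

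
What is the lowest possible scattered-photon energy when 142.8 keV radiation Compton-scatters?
91.6027 keV (at θ = 180°)

The scattered photon has minimum energy when its wavelength is maximum, i.e., when the Compton shift Δλ = λ_C(1 − cos θ) is maximum. This occurs at θ = 180° (backscattering), giving Δλ_max = 2λ_C = 4.8526 pm.

Initial wavelength: λ₀ = hc/E₀ = 8.6824 pm
Maximum final wavelength: λ'_max = λ₀ + 2λ_C = 8.6824 + 4.8526 = 13.5350 pm
Minimum final energy: E'_min = hc/λ'_max = 91.6027 keV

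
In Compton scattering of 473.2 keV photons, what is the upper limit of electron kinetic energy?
307.2848 keV

Maximum energy transfer occurs at θ = 180° (backscattering).

Initial photon: E₀ = 473.2 keV → λ₀ = 2.6201 pm

Maximum Compton shift (at 180°):
Δλ_max = 2λ_C = 2 × 2.4263 = 4.8526 pm

Final wavelength:
λ' = 2.6201 + 4.8526 = 7.4727 pm

Minimum photon energy (maximum energy to electron):
E'_min = hc/λ' = 165.9152 keV

Maximum electron kinetic energy:
K_max = E₀ - E'_min = 473.2000 - 165.9152 = 307.2848 keV

(Intermediate values are shown rounded; full precision is carried through to the final answer.)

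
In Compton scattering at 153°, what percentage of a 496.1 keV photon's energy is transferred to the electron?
0.6474 (or 64.74%)

Calculate initial and final photon energies:

Initial: E₀ = 496.1 keV → λ₀ = 2.4992 pm
Compton shift: Δλ = 4.5882 pm
Final wavelength: λ' = 7.0873 pm
Final energy: E' = 174.9374 keV

Fractional energy loss:
(E₀ - E')/E₀ = (496.1000 - 174.9374)/496.1000
= 321.1626/496.1000
= 0.6474
= 64.74%

(Intermediate values are shown rounded; full precision is carried through to the final answer.)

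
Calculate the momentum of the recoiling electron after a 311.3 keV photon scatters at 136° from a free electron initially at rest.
2.3180e-22 kg·m/s

The electron is initially at rest, so by conservation of momentum:
p⃗_e = p⃗₀ − p⃗'  (incident photon momentum minus scattered photon momentum)

Photon momentum magnitudes (p = h/λ = E/c):
λ₀ = hc/E₀ = 3.9828 pm → p₀ = h/λ₀ = 1.6637e-22 kg·m/s
Δλ = λ_C(1 − cos 136°) = 4.1717 pm
λ' = 8.1544 pm → p' = h/λ' = 8.1257e-23 kg·m/s

The scattered photon makes angle θ = 136° with the incident direction, so by the law of cosines:
|p⃗_e|² = p₀² + p'² − 2p₀p'cos θ
|p⃗_e|² = (1.6637e-22)² + (8.1257e-23)² − 2·1.6637e-22·8.1257e-23·cos(136°)
|p⃗_e| = 2.3180e-22 kg·m/s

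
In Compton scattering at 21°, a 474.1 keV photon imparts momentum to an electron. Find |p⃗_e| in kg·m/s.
9.0825e-23 kg·m/s

The electron is initially at rest, so by conservation of momentum:
p⃗_e = p⃗₀ − p⃗'  (incident photon momentum minus scattered photon momentum)

Photon momentum magnitudes (p = h/λ = E/c):
λ₀ = hc/E₀ = 2.6151 pm → p₀ = h/λ₀ = 2.5337e-22 kg·m/s
Δλ = λ_C(1 − cos 21°) = 0.1612 pm
λ' = 2.7763 pm → p' = h/λ' = 2.3867e-22 kg·m/s

The scattered photon makes angle θ = 21° with the incident direction, so by the law of cosines:
|p⃗_e|² = p₀² + p'² − 2p₀p'cos θ
|p⃗_e|² = (2.5337e-22)² + (2.3867e-22)² − 2·2.5337e-22·2.3867e-22·cos(21°)
|p⃗_e| = 9.0825e-23 kg·m/s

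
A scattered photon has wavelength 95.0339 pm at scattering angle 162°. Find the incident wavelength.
90.3000 pm

From λ' = λ + Δλ, we have λ = λ' - Δλ

First calculate the Compton shift:
Δλ = λ_C(1 - cos θ)
Δλ = 2.4263 × (1 - cos(162°))
Δλ = 2.4263 × 1.9511
Δλ = 4.7339 pm

Initial wavelength:
λ = λ' - Δλ
λ = 95.0339 - 4.7339
λ = 90.3000 pm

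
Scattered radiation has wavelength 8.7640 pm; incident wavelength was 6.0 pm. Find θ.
98.00°

First find the wavelength shift:
Δλ = λ' - λ = 8.7640 - 6.0 = 2.7640 pm

Using Δλ = λ_C(1 - cos θ), with λ_C = h/(m_e·c) ≈ 2.42631024 pm:
cos θ = 1 - Δλ/λ_C
cos θ = 1 - 2.7640/2.42631024
cos θ = -0.139178

θ = arccos(-0.139178)
θ = 98.00°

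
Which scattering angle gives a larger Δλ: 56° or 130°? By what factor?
130° produces the larger shift by a factor of 3.727

Calculate both shifts using Δλ = λ_C(1 - cos θ):

For θ₁ = 56°:
Δλ₁ = 2.4263 × (1 - cos(56°))
Δλ₁ = 2.4263 × 0.4408
Δλ₁ = 1.0695 pm

For θ₂ = 130°:
Δλ₂ = 2.4263 × (1 - cos(130°))
Δλ₂ = 2.4263 × 1.6428
Δλ₂ = 3.9859 pm

The 130° angle produces the larger shift.
Ratio: 3.9859/1.0695 = 3.727

(Intermediate values are shown rounded; full precision is carried through to the final answer.)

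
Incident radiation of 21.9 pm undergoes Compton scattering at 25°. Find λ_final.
22.1273 pm

Using the Compton scattering formula:
λ' = λ + Δλ = λ + λ_C(1 - cos θ)

Given:
- Initial wavelength λ = 21.9 pm
- Scattering angle θ = 25°
- Compton wavelength λ_C ≈ 2.4263 pm

Calculate the shift:
Δλ = 2.4263 × (1 - cos(25°))
Δλ = 2.4263 × 0.0937
Δλ = 0.2273 pm

Final wavelength:
λ' = 21.9 + 0.2273 = 22.1273 pm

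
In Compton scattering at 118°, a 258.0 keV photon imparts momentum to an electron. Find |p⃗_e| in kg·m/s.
1.8848e-22 kg·m/s

The electron is initially at rest, so by conservation of momentum:
p⃗_e = p⃗₀ − p⃗'  (incident photon momentum minus scattered photon momentum)

Photon momentum magnitudes (p = h/λ = E/c):
λ₀ = hc/E₀ = 4.8056 pm → p₀ = h/λ₀ = 1.3788e-22 kg·m/s
Δλ = λ_C(1 − cos 118°) = 3.5654 pm
λ' = 8.3710 pm → p' = h/λ' = 7.9155e-23 kg·m/s

The scattered photon makes angle θ = 118° with the incident direction, so by the law of cosines:
|p⃗_e|² = p₀² + p'² − 2p₀p'cos θ
|p⃗_e|² = (1.3788e-22)² + (7.9155e-23)² − 2·1.3788e-22·7.9155e-23·cos(118°)
|p⃗_e| = 1.8848e-22 kg·m/s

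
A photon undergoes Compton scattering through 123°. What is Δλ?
3.7478 pm

Using the Compton scattering formula:
Δλ = λ_C(1 - cos θ)

where λ_C = h/(m_e·c) ≈ 2.4263 pm is the Compton wavelength of an electron.

For θ = 123°:
cos(123°) = -0.5446
1 - cos(123°) = 1.5446

Δλ = 2.4263 × 1.5446
Δλ = 3.7478 pm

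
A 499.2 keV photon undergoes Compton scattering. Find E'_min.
169.0015 keV (at θ = 180°)

The scattered photon has minimum energy when its wavelength is maximum, i.e., when the Compton shift Δλ = λ_C(1 − cos θ) is maximum. This occurs at θ = 180° (backscattering), giving Δλ_max = 2λ_C = 4.8526 pm.

Initial wavelength: λ₀ = hc/E₀ = 2.4837 pm
Maximum final wavelength: λ'_max = λ₀ + 2λ_C = 2.4837 + 4.8526 = 7.3363 pm
Minimum final energy: E'_min = hc/λ'_max = 169.0015 keV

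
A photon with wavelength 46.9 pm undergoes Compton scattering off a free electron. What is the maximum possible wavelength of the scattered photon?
51.7526 pm (at θ = 180°)

The Compton shift is Δλ = λ_C(1 − cos θ).

Since cos θ ranges from −1 to 1, the factor (1 − cos θ) ranges from 0 to 2; the maximum shift occurs at θ = 180° (backscattering):
Δλ_max = 2λ_C = 2 × 2.4263 pm = 4.8526 pm

Maximum scattered wavelength:
λ'_max = λ₀ + Δλ_max = 46.9 + 4.8526 = 51.7526 pm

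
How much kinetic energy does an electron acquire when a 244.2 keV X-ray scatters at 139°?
111.3782 keV

By energy conservation: K_e = E_initial - E_final

First find the scattered photon energy:
Initial wavelength: λ = hc/E = 5.0772 pm
Compton shift: Δλ = λ_C(1 - cos(139°)) = 4.2575 pm
Final wavelength: λ' = 5.0772 + 4.2575 = 9.3346 pm
Final photon energy: E' = hc/λ' = 132.8218 keV

Electron kinetic energy:
K_e = E - E' = 244.2000 - 132.8218 = 111.3782 keV

(Intermediate values are shown rounded; full precision is carried through to the final answer.)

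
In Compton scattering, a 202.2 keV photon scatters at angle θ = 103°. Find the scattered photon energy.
136.1884 keV

First convert energy to wavelength:
λ = hc/E, with hc ≈ 1239.842 keV·pm (i.e. 1239.842 eV·nm)

For E = 202.2 keV = 202200 eV:
λ = 1239.842 keV·pm / 202.2 keV
λ = 6.1318 pm

Calculate the Compton shift:
Δλ = λ_C(1 - cos(103°)) = 2.4263 × 1.2250
Δλ = 2.9721 pm

Final wavelength:
λ' = 6.1318 + 2.9721 = 9.1039 pm

Final energy:
E' = hc/λ' = 1239.842 / 9.1039 = 136.1884 keV

(Intermediate values are shown rounded; full precision is carried through to the final answer.)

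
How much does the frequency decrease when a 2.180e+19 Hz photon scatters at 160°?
5.558e+18 Hz (decrease)

Convert frequency to wavelength (c = 299792458 m/s):
λ₀ = c/f₀ = 299792458/2.180e+19 = 1.3751948e-11 m = 13.7519 pm

Calculate Compton shift:
Δλ = λ_C(1 - cos(160°)) = 4.7063 pm

Final wavelength:
λ' = λ₀ + Δλ = 13.7519 + 4.7063 = 18.4582 pm

Final frequency:
f' = c/λ' = 299792458/1.8458244e-11 = 1.6241657e+19 Hz

Frequency shift (decrease):
Δf = f₀ - f' = 2.180e+19 - 1.6241657e+19 = 5.558e+18 Hz

(Intermediate values are shown rounded; full precision is carried through to the final answer.)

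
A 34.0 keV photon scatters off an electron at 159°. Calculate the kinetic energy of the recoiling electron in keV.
3.8756 keV

By energy conservation: K_e = E_initial - E_final

First find the scattered photon energy:
Initial wavelength: λ = hc/E = 36.4659 pm
Compton shift: Δλ = λ_C(1 - cos(159°)) = 4.6915 pm
Final wavelength: λ' = 36.4659 + 4.6915 = 41.1574 pm
Final photon energy: E' = hc/λ' = 30.1244 keV

Electron kinetic energy:
K_e = E - E' = 34.0000 - 30.1244 = 3.8756 keV

(Intermediate values are shown rounded; full precision is carried through to the final answer.)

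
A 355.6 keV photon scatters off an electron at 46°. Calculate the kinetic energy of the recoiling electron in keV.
62.3180 keV

By energy conservation: K_e = E_initial - E_final

First find the scattered photon energy:
Initial wavelength: λ = hc/E = 3.4866 pm
Compton shift: Δλ = λ_C(1 - cos(46°)) = 0.7409 pm
Final wavelength: λ' = 3.4866 + 0.7409 = 4.2275 pm
Final photon energy: E' = hc/λ' = 293.2820 keV

Electron kinetic energy:
K_e = E - E' = 355.6000 - 293.2820 = 62.3180 keV

(Intermediate values are shown rounded; full precision is carried through to the final answer.)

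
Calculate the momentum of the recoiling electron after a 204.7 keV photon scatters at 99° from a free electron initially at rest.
1.4183e-22 kg·m/s

The electron is initially at rest, so by conservation of momentum:
p⃗_e = p⃗₀ − p⃗'  (incident photon momentum minus scattered photon momentum)

Photon momentum magnitudes (p = h/λ = E/c):
λ₀ = hc/E₀ = 6.0569 pm → p₀ = h/λ₀ = 1.0940e-22 kg·m/s
Δλ = λ_C(1 − cos 99°) = 2.8059 pm
λ' = 8.8627 pm → p' = h/λ' = 7.4763e-23 kg·m/s

The scattered photon makes angle θ = 99° with the incident direction, so by the law of cosines:
|p⃗_e|² = p₀² + p'² − 2p₀p'cos θ
|p⃗_e|² = (1.0940e-22)² + (7.4763e-23)² − 2·1.0940e-22·7.4763e-23·cos(99°)
|p⃗_e| = 1.4183e-22 kg·m/s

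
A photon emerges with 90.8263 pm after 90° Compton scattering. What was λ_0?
88.4000 pm

From λ' = λ + Δλ, we have λ = λ' - Δλ

First calculate the Compton shift:
Δλ = λ_C(1 - cos θ)
Δλ = 2.4263 × (1 - cos(90°))
Δλ = 2.4263 × 1.0000
Δλ = 2.4263 pm

Initial wavelength:
λ = λ' - Δλ
λ = 90.8263 - 2.4263
λ = 88.4000 pm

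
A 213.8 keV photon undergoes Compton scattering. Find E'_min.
116.3986 keV (at θ = 180°)

The scattered photon has minimum energy when its wavelength is maximum, i.e., when the Compton shift Δλ = λ_C(1 − cos θ) is maximum. This occurs at θ = 180° (backscattering), giving Δλ_max = 2λ_C = 4.8526 pm.

Initial wavelength: λ₀ = hc/E₀ = 5.7991 pm
Maximum final wavelength: λ'_max = λ₀ + 2λ_C = 5.7991 + 4.8526 = 10.6517 pm
Minimum final energy: E'_min = hc/λ'_max = 116.3986 keV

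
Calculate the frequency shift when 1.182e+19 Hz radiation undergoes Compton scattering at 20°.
6.780e+16 Hz (decrease)

Convert frequency to wavelength (c = 299792458 m/s):
λ₀ = c/f₀ = 299792458/1.182e+19 = 2.5363152e-11 m = 25.3632 pm

Calculate Compton shift:
Δλ = λ_C(1 - cos(20°)) = 0.1463 pm

Final wavelength:
λ' = λ₀ + Δλ = 25.3632 + 0.1463 = 25.5095 pm

Final frequency:
f' = c/λ' = 299792458/2.5509477e-11 = 1.1752200e+19 Hz

Frequency shift (decrease):
Δf = f₀ - f' = 1.182e+19 - 1.1752200e+19 = 6.780e+16 Hz

(Intermediate values are shown rounded; full precision is carried through to the final answer.)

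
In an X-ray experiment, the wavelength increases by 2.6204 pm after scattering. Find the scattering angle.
94.59°

From the Compton formula Δλ = λ_C(1 - cos θ), we can solve for θ:

cos θ = 1 - Δλ/λ_C

Given:
- Δλ = 2.6204 pm
- λ_C = h/(m_e·c) ≈ 2.42631024 pm

cos θ = 1 - 2.6204/2.42631024
cos θ = 1 - 1.079994
cos θ = -0.079994

θ = arccos(-0.079994)
θ = 94.59°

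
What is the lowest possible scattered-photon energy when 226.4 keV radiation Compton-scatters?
120.0356 keV (at θ = 180°)

The scattered photon has minimum energy when its wavelength is maximum, i.e., when the Compton shift Δλ = λ_C(1 − cos θ) is maximum. This occurs at θ = 180° (backscattering), giving Δλ_max = 2λ_C = 4.8526 pm.

Initial wavelength: λ₀ = hc/E₀ = 5.4763 pm
Maximum final wavelength: λ'_max = λ₀ + 2λ_C = 5.4763 + 4.8526 = 10.3290 pm
Minimum final energy: E'_min = hc/λ'_max = 120.0356 keV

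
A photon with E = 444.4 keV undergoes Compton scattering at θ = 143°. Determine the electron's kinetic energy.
271.0918 keV

By energy conservation: K_e = E_initial - E_final

First find the scattered photon energy:
Initial wavelength: λ = hc/E = 2.7899 pm
Compton shift: Δλ = λ_C(1 - cos(143°)) = 4.3640 pm
Final wavelength: λ' = 2.7899 + 4.3640 = 7.1540 pm
Final photon energy: E' = hc/λ' = 173.3082 keV

Electron kinetic energy:
K_e = E - E' = 444.4000 - 173.3082 = 271.0918 keV

(Intermediate values are shown rounded; full precision is carried through to the final answer.)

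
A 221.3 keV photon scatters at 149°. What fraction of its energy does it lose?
0.4458 (or 44.58%)

Calculate initial and final photon energies:

Initial: E₀ = 221.3 keV → λ₀ = 5.6025 pm
Compton shift: Δλ = 4.5061 pm
Final wavelength: λ' = 10.1086 pm
Final energy: E' = 122.6522 keV

Fractional energy loss:
(E₀ - E')/E₀ = (221.3000 - 122.6522)/221.3000
= 98.6478/221.3000
= 0.4458
= 44.58%

(Intermediate values are shown rounded; full precision is carried through to the final answer.)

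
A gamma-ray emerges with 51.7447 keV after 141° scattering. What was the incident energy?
63.1000 keV

Convert final energy to wavelength (hc ≈ 1239.842 keV·pm):
λ' = hc/E' = 1239.842 / 51.7447 = 23.9608 pm

Calculate the Compton shift:
Δλ = λ_C(1 - cos(141°))
Δλ = 2.4263 × (1 - cos(141°))
Δλ = 4.3119 pm

Initial wavelength:
λ = λ' - Δλ = 23.9608 - 4.3119 = 19.6488 pm

Initial energy:
E = hc/λ = 1239.842 / 19.6488 = 63.1000 keV

(Intermediate values are shown rounded; full precision is carried through to the final answer.)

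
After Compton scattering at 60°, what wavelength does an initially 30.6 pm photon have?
31.8132 pm

Using the Compton formula: λ' = λ + λ_C(1 − cos θ)

For θ = 60°, cos θ = 1/2 (exact) = 0.5000, so:
1 − cos 60° = 1 − (1/2) = 0.5000

Δλ = λ_C × 0.5000 = 2.4263 × 0.5000 = 1.2132 pm

λ' = 30.6 + 1.2132 = 31.8132 pm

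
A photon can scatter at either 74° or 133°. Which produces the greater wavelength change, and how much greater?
133° produces the larger shift by a factor of 2.322

Calculate both shifts using Δλ = λ_C(1 - cos θ):

For θ₁ = 74°:
Δλ₁ = 2.4263 × (1 - cos(74°))
Δλ₁ = 2.4263 × 0.7244
Δλ₁ = 1.7575 pm

For θ₂ = 133°:
Δλ₂ = 2.4263 × (1 - cos(133°))
Δλ₂ = 2.4263 × 1.6820
Δλ₂ = 4.0810 pm

The 133° angle produces the larger shift.
Ratio: 4.0810/1.7575 = 2.322

(Intermediate values are shown rounded; full precision is carried through to the final answer.)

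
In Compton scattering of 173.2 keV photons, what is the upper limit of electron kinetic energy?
69.9750 keV

Maximum energy transfer occurs at θ = 180° (backscattering).

Initial photon: E₀ = 173.2 keV → λ₀ = 7.1584 pm

Maximum Compton shift (at 180°):
Δλ_max = 2λ_C = 2 × 2.4263 = 4.8526 pm

Final wavelength:
λ' = 7.1584 + 4.8526 = 12.0111 pm

Minimum photon energy (maximum energy to electron):
E'_min = hc/λ' = 103.2250 keV

Maximum electron kinetic energy:
K_max = E₀ - E'_min = 173.2000 - 103.2250 = 69.9750 keV

(Intermediate values are shown rounded; full precision is carried through to the final answer.)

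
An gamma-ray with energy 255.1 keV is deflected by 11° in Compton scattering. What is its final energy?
252.7815 keV

First convert energy to wavelength:
λ = hc/E, with hc ≈ 1239.842 keV·pm (i.e. 1239.842 eV·nm)

For E = 255.1 keV = 255100 eV:
λ = 1239.842 keV·pm / 255.1 keV
λ = 4.8602 pm

Calculate the Compton shift:
Δλ = λ_C(1 - cos(11°)) = 2.4263 × 0.0184
Δλ = 0.0446 pm

Final wavelength:
λ' = 4.8602 + 0.0446 = 4.9048 pm

Final energy:
E' = hc/λ' = 1239.842 / 4.9048 = 252.7815 keV

(Intermediate values are shown rounded; full precision is carried through to the final answer.)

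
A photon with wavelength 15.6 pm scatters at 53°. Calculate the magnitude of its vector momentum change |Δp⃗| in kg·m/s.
3.6866e-23 kg·m/s

Photon momentum magnitude is p = h/λ.

Initial momentum:
p₀ = h/λ = 6.6261e-34/1.5600e-11 = 4.2475e-23 kg·m/s

After scattering:
λ' = λ + Δλ = 15.6 + 0.9661 = 16.5661 pm
p' = h/λ' = 6.6261e-34/1.6566e-11 = 3.9998e-23 kg·m/s

Momentum is a vector; the scattered photon's direction makes angle θ = 53° with the incident direction. The magnitude of the vector change Δp⃗ = p⃗₀ − p⃗' is found from the law of cosines:
|Δp⃗|² = p₀² + p'² − 2p₀p'cos θ
|Δp⃗|² = (4.2475e-23)² + (3.9998e-23)² − 2·4.2475e-23·3.9998e-23·cos(53°)
|Δp⃗| = 3.6866e-23 kg·m/s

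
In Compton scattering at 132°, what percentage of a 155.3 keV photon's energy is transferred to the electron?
0.3366 (or 33.66%)

Calculate initial and final photon energies:

Initial: E₀ = 155.3 keV → λ₀ = 7.9835 pm
Compton shift: Δλ = 4.0498 pm
Final wavelength: λ' = 12.0334 pm
Final energy: E' = 103.0338 keV

Fractional energy loss:
(E₀ - E')/E₀ = (155.3000 - 103.0338)/155.3000
= 52.2662/155.3000
= 0.3366
= 33.66%

(Intermediate values are shown rounded; full precision is carried through to the final answer.)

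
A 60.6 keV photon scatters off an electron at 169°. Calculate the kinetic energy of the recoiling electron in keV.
11.5313 keV

By energy conservation: K_e = E_initial - E_final

First find the scattered photon energy:
Initial wavelength: λ = hc/E = 20.4594 pm
Compton shift: Δλ = λ_C(1 - cos(169°)) = 4.8080 pm
Final wavelength: λ' = 20.4594 + 4.8080 = 25.2675 pm
Final photon energy: E' = hc/λ' = 49.0687 keV

Electron kinetic energy:
K_e = E - E' = 60.6000 - 49.0687 = 11.5313 keV

(Intermediate values are shown rounded; full precision is carried through to the final answer.)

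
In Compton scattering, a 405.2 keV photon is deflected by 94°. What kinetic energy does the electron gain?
185.9680 keV

By energy conservation: K_e = E_initial - E_final

First find the scattered photon energy:
Initial wavelength: λ = hc/E = 3.0598 pm
Compton shift: Δλ = λ_C(1 - cos(94°)) = 2.5956 pm
Final wavelength: λ' = 3.0598 + 2.5956 = 5.6554 pm
Final photon energy: E' = hc/λ' = 219.2320 keV

Electron kinetic energy:
K_e = E - E' = 405.2000 - 219.2320 = 185.9680 keV

(Intermediate values are shown rounded; full precision is carried through to the final answer.)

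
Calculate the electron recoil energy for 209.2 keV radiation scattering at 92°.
62.2571 keV

By energy conservation: K_e = E_initial - E_final

First find the scattered photon energy:
Initial wavelength: λ = hc/E = 5.9266 pm
Compton shift: Δλ = λ_C(1 - cos(92°)) = 2.5110 pm
Final wavelength: λ' = 5.9266 + 2.5110 = 8.4376 pm
Final photon energy: E' = hc/λ' = 146.9429 keV

Electron kinetic energy:
K_e = E - E' = 209.2000 - 146.9429 = 62.2571 keV

(Intermediate values are shown rounded; full precision is carried through to the final answer.)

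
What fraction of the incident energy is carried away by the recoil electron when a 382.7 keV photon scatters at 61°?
0.2784 (or 27.84%)

Calculate initial and final photon energies:

Initial: E₀ = 382.7 keV → λ₀ = 3.2397 pm
Compton shift: Δλ = 1.2500 pm
Final wavelength: λ' = 4.4897 pm
Final energy: E' = 276.1504 keV

Fractional energy loss:
(E₀ - E')/E₀ = (382.7000 - 276.1504)/382.7000
= 106.5496/382.7000
= 0.2784
= 27.84%

(Intermediate values are shown rounded; full precision is carried through to the final answer.)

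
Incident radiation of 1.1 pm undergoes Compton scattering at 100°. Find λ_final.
3.9476 pm

Using the Compton scattering formula:
λ' = λ + Δλ = λ + λ_C(1 - cos θ)

Given:
- Initial wavelength λ = 1.1 pm
- Scattering angle θ = 100°
- Compton wavelength λ_C ≈ 2.4263 pm

Calculate the shift:
Δλ = 2.4263 × (1 - cos(100°))
Δλ = 2.4263 × 1.1736
Δλ = 2.8476 pm

Final wavelength:
λ' = 1.1 + 2.8476 = 3.9476 pm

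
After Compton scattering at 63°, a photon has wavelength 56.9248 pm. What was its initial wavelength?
55.6000 pm

From λ' = λ + Δλ, we have λ = λ' - Δλ

First calculate the Compton shift:
Δλ = λ_C(1 - cos θ)
Δλ = 2.4263 × (1 - cos(63°))
Δλ = 2.4263 × 0.5460
Δλ = 1.3248 pm

Initial wavelength:
λ = λ' - Δλ
λ = 56.9248 - 1.3248
λ = 55.6000 pm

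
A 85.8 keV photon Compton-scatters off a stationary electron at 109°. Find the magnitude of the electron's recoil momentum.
6.8038e-23 kg·m/s

The electron is initially at rest, so by conservation of momentum:
p⃗_e = p⃗₀ − p⃗'  (incident photon momentum minus scattered photon momentum)

Photon momentum magnitudes (p = h/λ = E/c):
λ₀ = hc/E₀ = 14.4504 pm → p₀ = h/λ₀ = 4.5854e-23 kg·m/s
Δλ = λ_C(1 − cos 109°) = 3.2162 pm
λ' = 17.6666 pm → p' = h/λ' = 3.7506e-23 kg·m/s

The scattered photon makes angle θ = 109° with the incident direction, so by the law of cosines:
|p⃗_e|² = p₀² + p'² − 2p₀p'cos θ
|p⃗_e|² = (4.5854e-23)² + (3.7506e-23)² − 2·4.5854e-23·3.7506e-23·cos(109°)
|p⃗_e| = 6.8038e-23 kg·m/s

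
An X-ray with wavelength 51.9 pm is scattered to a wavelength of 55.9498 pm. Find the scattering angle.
132.00°

First find the wavelength shift:
Δλ = λ' - λ = 55.9498 - 51.9 = 4.0498 pm

Using Δλ = λ_C(1 - cos θ), with λ_C = h/(m_e·c) ≈ 2.42631024 pm:
cos θ = 1 - Δλ/λ_C
cos θ = 1 - 4.0498/2.42631024
cos θ = -0.669119

θ = arccos(-0.669119)
θ = 132.00°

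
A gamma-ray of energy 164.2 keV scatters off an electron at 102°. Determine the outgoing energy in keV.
118.2878 keV

First convert energy to wavelength:
λ = hc/E, with hc ≈ 1239.842 keV·pm (i.e. 1239.842 eV·nm)

For E = 164.2 keV = 164200 eV:
λ = 1239.842 keV·pm / 164.2 keV
λ = 7.5508 pm

Calculate the Compton shift:
Δλ = λ_C(1 - cos(102°)) = 2.4263 × 1.2079
Δλ = 2.9308 pm

Final wavelength:
λ' = 7.5508 + 2.9308 = 10.4816 pm

Final energy:
E' = hc/λ' = 1239.842 / 10.4816 = 118.2878 keV

(Intermediate values are shown rounded; full precision is carried through to the final answer.)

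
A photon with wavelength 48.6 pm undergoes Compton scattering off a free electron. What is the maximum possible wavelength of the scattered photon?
53.4526 pm (at θ = 180°)

The Compton shift is Δλ = λ_C(1 − cos θ).

Since cos θ ranges from −1 to 1, the factor (1 − cos θ) ranges from 0 to 2; the maximum shift occurs at θ = 180° (backscattering):
Δλ_max = 2λ_C = 2 × 2.4263 pm = 4.8526 pm

Maximum scattered wavelength:
λ'_max = λ₀ + Δλ_max = 48.6 + 4.8526 = 53.4526 pm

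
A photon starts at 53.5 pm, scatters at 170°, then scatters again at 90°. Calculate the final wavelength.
60.7421 pm

Apply Compton shift twice:

First scattering at θ₁ = 170°:
Δλ₁ = λ_C(1 - cos(170°))
Δλ₁ = 2.4263 × 1.9848
Δλ₁ = 4.8158 pm

After first scattering:
λ₁ = 53.5 + 4.8158 = 58.3158 pm

Second scattering at θ₂ = 90°:
Δλ₂ = λ_C(1 - cos(90°))
Δλ₂ = 2.4263 × 1.0000
Δλ₂ = 2.4263 pm

Final wavelength:
λ₂ = 58.3158 + 2.4263 = 60.7421 pm

Total shift: Δλ_total = 4.8158 + 2.4263 = 7.2421 pm

(Intermediate values are shown rounded; full precision is carried through to the final answer.)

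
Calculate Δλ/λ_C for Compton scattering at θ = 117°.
1.4540 λ_C

The Compton shift formula is:
Δλ = λ_C(1 - cos θ)

Dividing both sides by λ_C:
Δλ/λ_C = 1 - cos θ

For θ = 117°:
Δλ/λ_C = 1 - cos(117°)
Δλ/λ_C = 1 - -0.4540
Δλ/λ_C = 1.4540

This means the shift is 1.4540 × λ_C = 3.5278 pm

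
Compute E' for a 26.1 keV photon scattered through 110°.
24.4257 keV

First convert energy to wavelength:
λ = hc/E, with hc ≈ 1239.842 keV·pm (i.e. 1239.842 eV·nm)

For E = 26.1 keV = 26100 eV:
λ = 1239.842 keV·pm / 26.1 keV
λ = 47.5035 pm

Calculate the Compton shift:
Δλ = λ_C(1 - cos(110°)) = 2.4263 × 1.3420
Δλ = 3.2562 pm

Final wavelength:
λ' = 47.5035 + 3.2562 = 50.7597 pm

Final energy:
E' = hc/λ' = 1239.842 / 50.7597 = 24.4257 keV

(Intermediate values are shown rounded; full precision is carried through to the final answer.)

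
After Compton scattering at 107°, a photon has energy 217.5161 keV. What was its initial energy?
483.5000 keV

Convert final energy to wavelength (hc ≈ 1239.842 keV·pm):
λ' = hc/E' = 1239.842 / 217.5161 = 5.7000 pm

Calculate the Compton shift:
Δλ = λ_C(1 - cos(107°))
Δλ = 2.4263 × (1 - cos(107°))
Δλ = 3.1357 pm

Initial wavelength:
λ = λ' - Δλ = 5.7000 - 3.1357 = 2.5643 pm

Initial energy:
E = hc/λ = 1239.842 / 2.5643 = 483.5000 keV

(Intermediate values are shown rounded; full precision is carried through to the final answer.)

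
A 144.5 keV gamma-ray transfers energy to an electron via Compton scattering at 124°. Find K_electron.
44.2160 keV

By energy conservation: K_e = E_initial - E_final

First find the scattered photon energy:
Initial wavelength: λ = hc/E = 8.5802 pm
Compton shift: Δλ = λ_C(1 - cos(124°)) = 3.7831 pm
Final wavelength: λ' = 8.5802 + 3.7831 = 12.3633 pm
Final photon energy: E' = hc/λ' = 100.2840 keV

Electron kinetic energy:
K_e = E - E' = 144.5000 - 100.2840 = 44.2160 keV

(Intermediate values are shown rounded; full precision is carried through to the final answer.)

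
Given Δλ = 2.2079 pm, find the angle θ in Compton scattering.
84.84°

From the Compton formula Δλ = λ_C(1 - cos θ), we can solve for θ:

cos θ = 1 - Δλ/λ_C

Given:
- Δλ = 2.2079 pm
- λ_C = h/(m_e·c) ≈ 2.42631024 pm

cos θ = 1 - 2.2079/2.42631024
cos θ = 1 - 0.909983
cos θ = 0.090017

θ = arccos(0.090017)
θ = 84.84°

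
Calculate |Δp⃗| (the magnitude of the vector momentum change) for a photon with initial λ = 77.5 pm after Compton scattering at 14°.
2.0830e-24 kg·m/s

Photon momentum magnitude is p = h/λ.

Initial momentum:
p₀ = h/λ = 6.6261e-34/7.7500e-11 = 8.5498e-24 kg·m/s

After scattering:
λ' = λ + Δλ = 77.5 + 0.0721 = 77.5721 pm
p' = h/λ' = 6.6261e-34/7.7572e-11 = 8.5418e-24 kg·m/s

Momentum is a vector; the scattered photon's direction makes angle θ = 14° with the incident direction. The magnitude of the vector change Δp⃗ = p⃗₀ − p⃗' is found from the law of cosines:
|Δp⃗|² = p₀² + p'² − 2p₀p'cos θ
|Δp⃗|² = (8.5498e-24)² + (8.5418e-24)² − 2·8.5498e-24·8.5418e-24·cos(14°)
|Δp⃗| = 2.0830e-24 kg·m/s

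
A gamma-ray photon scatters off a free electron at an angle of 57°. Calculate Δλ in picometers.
1.1048 pm

Using the Compton scattering formula:
Δλ = λ_C(1 - cos θ)

where λ_C = h/(m_e·c) ≈ 2.4263 pm is the Compton wavelength of an electron.

For θ = 57°:
cos(57°) = 0.5446
1 - cos(57°) = 0.4554

Δλ = 2.4263 × 0.4554
Δλ = 1.1048 pm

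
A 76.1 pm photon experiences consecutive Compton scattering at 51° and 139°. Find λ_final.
81.2569 pm

Apply Compton shift twice:

First scattering at θ₁ = 51°:
Δλ₁ = λ_C(1 - cos(51°))
Δλ₁ = 2.4263 × 0.3707
Δλ₁ = 0.8994 pm

After first scattering:
λ₁ = 76.1 + 0.8994 = 76.9994 pm

Second scattering at θ₂ = 139°:
Δλ₂ = λ_C(1 - cos(139°))
Δλ₂ = 2.4263 × 1.7547
Δλ₂ = 4.2575 pm

Final wavelength:
λ₂ = 76.9994 + 4.2575 = 81.2569 pm

Total shift: Δλ_total = 0.8994 + 4.2575 = 5.1569 pm

(Intermediate values are shown rounded; full precision is carried through to the final answer.)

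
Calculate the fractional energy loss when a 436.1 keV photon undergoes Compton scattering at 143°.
0.6055 (or 60.55%)

Calculate initial and final photon energies:

Initial: E₀ = 436.1 keV → λ₀ = 2.8430 pm
Compton shift: Δλ = 4.3640 pm
Final wavelength: λ' = 7.2071 pm
Final energy: E' = 172.0314 keV

Fractional energy loss:
(E₀ - E')/E₀ = (436.1000 - 172.0314)/436.1000
= 264.0686/436.1000
= 0.6055
= 60.55%

(Intermediate values are shown rounded; full precision is carried through to the final answer.)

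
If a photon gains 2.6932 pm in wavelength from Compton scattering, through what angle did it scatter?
96.32°

From the Compton formula Δλ = λ_C(1 - cos θ), we can solve for θ:

cos θ = 1 - Δλ/λ_C

Given:
- Δλ = 2.6932 pm
- λ_C = h/(m_e·c) ≈ 2.42631024 pm

cos θ = 1 - 2.6932/2.42631024
cos θ = 1 - 1.109998
cos θ = -0.109998

θ = arccos(-0.109998)
θ = 96.32°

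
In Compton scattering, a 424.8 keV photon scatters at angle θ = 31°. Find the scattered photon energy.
379.7133 keV

First convert energy to wavelength:
λ = hc/E, with hc ≈ 1239.842 keV·pm (i.e. 1239.842 eV·nm)

For E = 424.8 keV = 424800 eV:
λ = 1239.842 keV·pm / 424.8 keV
λ = 2.9186 pm

Calculate the Compton shift:
Δλ = λ_C(1 - cos(31°)) = 2.4263 × 0.1428
Δλ = 0.3466 pm

Final wavelength:
λ' = 2.9186 + 0.3466 = 3.2652 pm

Final energy:
E' = hc/λ' = 1239.842 / 3.2652 = 379.7133 keV

(Intermediate values are shown rounded; full precision is carried through to the final answer.)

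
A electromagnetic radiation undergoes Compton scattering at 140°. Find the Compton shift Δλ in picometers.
4.2850 pm

Using the Compton scattering formula:
Δλ = λ_C(1 - cos θ)

where λ_C = h/(m_e·c) ≈ 2.4263 pm is the Compton wavelength of an electron.

For θ = 140°:
cos(140°) = -0.7660
1 - cos(140°) = 1.7660

Δλ = 2.4263 × 1.7660
Δλ = 4.2850 pm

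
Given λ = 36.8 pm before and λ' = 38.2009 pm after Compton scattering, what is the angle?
65.00°

First find the wavelength shift:
Δλ = λ' - λ = 38.2009 - 36.8 = 1.4009 pm

Using Δλ = λ_C(1 - cos θ), with λ_C = h/(m_e·c) ≈ 2.42631024 pm:
cos θ = 1 - Δλ/λ_C
cos θ = 1 - 1.4009/2.42631024
cos θ = 0.422621

θ = arccos(0.422621)
θ = 65.00°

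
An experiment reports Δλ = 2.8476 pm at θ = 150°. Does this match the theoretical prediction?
No, inconsistent

Calculate the expected shift for θ = 150°:

Δλ_expected = λ_C(1 - cos(150°))
Δλ_expected = 2.4263 × (1 - cos(150°))
Δλ_expected = 2.4263 × 1.8660
Δλ_expected = 4.5276 pm

Given shift: 2.8476 pm
Expected shift: 4.5276 pm
Difference: 1.6799 pm

The values do not match. The given shift corresponds to θ ≈ 100.0°, not 150°.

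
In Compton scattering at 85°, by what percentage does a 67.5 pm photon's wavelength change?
3.2812%

Calculate the Compton shift:
Δλ = λ_C(1 - cos(85°))
Δλ = 2.4263 × (1 - cos(85°))
Δλ = 2.4263 × 0.9128
Δλ = 2.2148 pm

Percentage change:
(Δλ/λ₀) × 100 = (2.2148/67.5) × 100
= 3.2812%

(Intermediate values are shown rounded; full precision is carried through to the final answer.)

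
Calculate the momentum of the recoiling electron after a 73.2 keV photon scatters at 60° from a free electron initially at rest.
3.7881e-23 kg·m/s

The electron is initially at rest, so by conservation of momentum:
p⃗_e = p⃗₀ − p⃗'  (incident photon momentum minus scattered photon momentum)

Photon momentum magnitudes (p = h/λ = E/c):
λ₀ = hc/E₀ = 16.9377 pm → p₀ = h/λ₀ = 3.9120e-23 kg·m/s
Δλ = λ_C(1 − cos 60°) = 1.2132 pm
λ' = 18.1509 pm → p' = h/λ' = 3.6505e-23 kg·m/s

The scattered photon makes angle θ = 60° with the incident direction, so by the law of cosines:
|p⃗_e|² = p₀² + p'² − 2p₀p'cos θ
|p⃗_e|² = (3.9120e-23)² + (3.6505e-23)² − 2·3.9120e-23·3.6505e-23·cos(60°)
|p⃗_e| = 3.7881e-23 kg·m/s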